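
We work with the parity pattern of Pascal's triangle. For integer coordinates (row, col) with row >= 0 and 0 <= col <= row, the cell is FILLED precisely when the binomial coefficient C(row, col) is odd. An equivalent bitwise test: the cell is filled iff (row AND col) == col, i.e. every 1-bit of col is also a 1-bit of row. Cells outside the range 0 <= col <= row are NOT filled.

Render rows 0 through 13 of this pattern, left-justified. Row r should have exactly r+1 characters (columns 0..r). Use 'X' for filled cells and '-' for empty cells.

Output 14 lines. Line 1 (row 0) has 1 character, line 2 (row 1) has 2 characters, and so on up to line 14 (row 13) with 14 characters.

r0=0: X
r1=1: XX
r2=10: X-X
r3=11: XXXX
r4=100: X---X
r5=101: XX--XX
r6=110: X-X-X-X
r7=111: XXXXXXXX
r8=1000: X-------X
r9=1001: XX------XX
r10=1010: X-X-----X-X
r11=1011: XXXX----XXXX
r12=1100: X---X---X---X
r13=1101: XX--XX--XX--XX

Answer: X
XX
X-X
XXXX
X---X
XX--XX
X-X-X-X
XXXXXXXX
X-------X
XX------XX
X-X-----X-X
XXXX----XXXX
X---X---X---X
XX--XX--XX--XX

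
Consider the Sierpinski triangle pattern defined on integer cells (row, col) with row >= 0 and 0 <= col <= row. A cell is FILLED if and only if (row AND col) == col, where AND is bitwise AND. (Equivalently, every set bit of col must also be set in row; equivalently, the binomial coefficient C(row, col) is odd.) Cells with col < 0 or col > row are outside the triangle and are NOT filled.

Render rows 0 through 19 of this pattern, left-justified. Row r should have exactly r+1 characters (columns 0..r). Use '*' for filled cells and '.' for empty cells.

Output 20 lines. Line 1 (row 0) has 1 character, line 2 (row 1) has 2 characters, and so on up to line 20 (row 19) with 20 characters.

Answer: *
**
*.*
****
*...*
**..**
*.*.*.*
********
*.......*
**......**
*.*.....*.*
****....****
*...*...*...*
**..**..**..**
*.*.*.*.*.*.*.*
****************
*...............*
**..............**
*.*.............*.*
****............****

Derivation:
r0=0: *
r1=1: **
r2=10: *.*
r3=11: ****
r4=100: *...*
r5=101: **..**
r6=110: *.*.*.*
r7=111: ********
r8=1000: *.......*
r9=1001: **......**
r10=1010: *.*.....*.*
r11=1011: ****....****
r12=1100: *...*...*...*
r13=1101: **..**..**..**
r14=1110: *.*.*.*.*.*.*.*
r15=1111: ****************
r16=10000: *...............*
r17=10001: **..............**
r18=10010: *.*.............*.*
r19=10011: ****............****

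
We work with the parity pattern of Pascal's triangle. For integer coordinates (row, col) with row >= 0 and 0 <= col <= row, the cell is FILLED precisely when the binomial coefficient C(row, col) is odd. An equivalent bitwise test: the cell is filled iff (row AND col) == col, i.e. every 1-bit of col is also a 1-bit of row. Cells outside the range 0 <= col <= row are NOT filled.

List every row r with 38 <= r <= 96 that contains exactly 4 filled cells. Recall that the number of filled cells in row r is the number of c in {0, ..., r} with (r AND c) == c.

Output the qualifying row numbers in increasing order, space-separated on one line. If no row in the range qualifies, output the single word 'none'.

Row r has 2^popcount(r) filled cells, so we need popcount(r) = log2(4) = 2.
Scan r = 38..96 and keep those with exactly 2 one-bits:
r=38=100110 popcount=3 -> skip
r=39=100111 popcount=4 -> skip
r=40=101000 popcount=2 -> KEEP
r=41=101001 popcount=3 -> skip
r=42=101010 popcount=3 -> skip
r=43=101011 popcount=4 -> skip
r=44=101100 popcount=3 -> skip
r=45=101101 popcount=4 -> skip
r=46=101110 popcount=4 -> skip
r=47=101111 popcount=5 -> skip
r=48=110000 popcount=2 -> KEEP
r=49=110001 popcount=3 -> skip
r=50=110010 popcount=3 -> skip
r=51=110011 popcount=4 -> skip
r=52=110100 popcount=3 -> skip
r=53=110101 popcount=4 -> skip
r=54=110110 popcount=4 -> skip
r=55=110111 popcount=5 -> skip
r=56=111000 popcount=3 -> skip
r=57=111001 popcount=4 -> skip
r=58=111010 popcount=4 -> skip
r=59=111011 popcount=5 -> skip
r=60=111100 popcount=4 -> skip
r=61=111101 popcount=5 -> skip
r=62=111110 popcount=5 -> skip
r=63=111111 popcount=6 -> skip
r=64=1000000 popcount=1 -> skip
r=65=1000001 popcount=2 -> KEEP
r=66=1000010 popcount=2 -> KEEP
r=67=1000011 popcount=3 -> skip
r=68=1000100 popcount=2 -> KEEP
r=69=1000101 popcount=3 -> skip
r=70=1000110 popcount=3 -> skip
r=71=1000111 popcount=4 -> skip
r=72=1001000 popcount=2 -> KEEP
r=73=1001001 popcount=3 -> skip
r=74=1001010 popcount=3 -> skip
r=75=1001011 popcount=4 -> skip
r=76=1001100 popcount=3 -> skip
r=77=1001101 popcount=4 -> skip
r=78=1001110 popcount=4 -> skip
r=79=1001111 popcount=5 -> skip
r=80=1010000 popcount=2 -> KEEP
r=81=1010001 popcount=3 -> skip
r=82=1010010 popcount=3 -> skip
r=83=1010011 popcount=4 -> skip
r=84=1010100 popcount=3 -> skip
r=85=1010101 popcount=4 -> skip
r=86=1010110 popcount=4 -> skip
r=87=1010111 popcount=5 -> skip
r=88=1011000 popcount=3 -> skip
r=89=1011001 popcount=4 -> skip
r=90=1011010 popcount=4 -> skip
r=91=1011011 popcount=5 -> skip
r=92=1011100 popcount=4 -> skip
r=93=1011101 popcount=5 -> skip
r=94=1011110 popcount=5 -> skip
r=95=1011111 popcount=6 -> skip
r=96=1100000 popcount=2 -> KEEP
Kept rows: 40 48 65 66 68 72 80 96

Answer: 40 48 65 66 68 72 80 96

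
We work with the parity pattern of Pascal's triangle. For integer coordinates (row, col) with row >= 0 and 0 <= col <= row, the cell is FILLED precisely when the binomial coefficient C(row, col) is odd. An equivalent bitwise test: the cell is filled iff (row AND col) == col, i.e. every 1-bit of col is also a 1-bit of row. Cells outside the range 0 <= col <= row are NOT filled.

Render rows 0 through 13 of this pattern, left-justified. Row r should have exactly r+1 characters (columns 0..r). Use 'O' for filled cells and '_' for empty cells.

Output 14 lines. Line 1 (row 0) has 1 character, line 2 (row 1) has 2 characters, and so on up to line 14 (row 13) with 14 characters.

r0=0: O
r1=1: OO
r2=10: O_O
r3=11: OOOO
r4=100: O___O
r5=101: OO__OO
r6=110: O_O_O_O
r7=111: OOOOOOOO
r8=1000: O_______O
r9=1001: OO______OO
r10=1010: O_O_____O_O
r11=1011: OOOO____OOOO
r12=1100: O___O___O___O
r13=1101: OO__OO__OO__OO

Answer: O
OO
O_O
OOOO
O___O
OO__OO
O_O_O_O
OOOOOOOO
O_______O
OO______OO
O_O_____O_O
OOOO____OOOO
O___O___O___O
OO__OO__OO__OO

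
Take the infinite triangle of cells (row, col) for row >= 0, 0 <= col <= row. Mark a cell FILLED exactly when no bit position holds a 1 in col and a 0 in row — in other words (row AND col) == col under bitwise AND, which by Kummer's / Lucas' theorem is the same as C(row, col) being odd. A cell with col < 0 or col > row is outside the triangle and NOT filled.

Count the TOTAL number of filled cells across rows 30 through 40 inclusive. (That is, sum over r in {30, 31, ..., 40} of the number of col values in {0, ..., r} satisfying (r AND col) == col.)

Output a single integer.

r30=11110 pc4: +16 =16
r31=11111 pc5: +32 =48
r32=100000 pc1: +2 =50
r33=100001 pc2: +4 =54
r34=100010 pc2: +4 =58
r35=100011 pc3: +8 =66
r36=100100 pc2: +4 =70
r37=100101 pc3: +8 =78
r38=100110 pc3: +8 =86
r39=100111 pc4: +16 =102
r40=101000 pc2: +4 =106

Answer: 106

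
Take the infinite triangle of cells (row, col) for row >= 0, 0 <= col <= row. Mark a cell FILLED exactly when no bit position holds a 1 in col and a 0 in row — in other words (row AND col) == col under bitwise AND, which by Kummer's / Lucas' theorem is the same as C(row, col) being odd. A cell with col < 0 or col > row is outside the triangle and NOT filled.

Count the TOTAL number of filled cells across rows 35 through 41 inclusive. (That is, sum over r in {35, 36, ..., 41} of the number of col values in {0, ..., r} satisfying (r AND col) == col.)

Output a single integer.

Answer: 56

Derivation:
r35=100011 pc3: +8 =8
r36=100100 pc2: +4 =12
r37=100101 pc3: +8 =20
r38=100110 pc3: +8 =28
r39=100111 pc4: +16 =44
r40=101000 pc2: +4 =48
r41=101001 pc3: +8 =56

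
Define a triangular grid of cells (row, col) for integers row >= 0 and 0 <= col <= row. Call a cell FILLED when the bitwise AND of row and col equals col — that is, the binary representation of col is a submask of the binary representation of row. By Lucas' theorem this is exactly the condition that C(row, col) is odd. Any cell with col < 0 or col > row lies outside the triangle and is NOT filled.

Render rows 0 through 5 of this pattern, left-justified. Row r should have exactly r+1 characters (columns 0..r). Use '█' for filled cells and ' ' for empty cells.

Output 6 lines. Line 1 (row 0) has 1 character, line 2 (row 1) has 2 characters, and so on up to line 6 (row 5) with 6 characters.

r0=0: █
r1=1: ██
r2=10: █ █
r3=11: ████
r4=100: █   █
r5=101: ██  ██

Answer: █
██
█ █
████
█   █
██  ██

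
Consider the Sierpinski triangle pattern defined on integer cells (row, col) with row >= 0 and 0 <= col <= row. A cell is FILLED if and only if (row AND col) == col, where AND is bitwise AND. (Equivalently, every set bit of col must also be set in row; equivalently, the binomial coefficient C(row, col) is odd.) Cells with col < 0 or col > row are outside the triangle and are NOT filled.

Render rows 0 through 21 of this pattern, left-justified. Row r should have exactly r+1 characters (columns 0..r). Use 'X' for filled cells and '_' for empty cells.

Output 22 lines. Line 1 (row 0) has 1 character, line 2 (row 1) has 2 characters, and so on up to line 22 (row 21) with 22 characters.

Answer: X
XX
X_X
XXXX
X___X
XX__XX
X_X_X_X
XXXXXXXX
X_______X
XX______XX
X_X_____X_X
XXXX____XXXX
X___X___X___X
XX__XX__XX__XX
X_X_X_X_X_X_X_X
XXXXXXXXXXXXXXXX
X_______________X
XX______________XX
X_X_____________X_X
XXXX____________XXXX
X___X___________X___X
XX__XX__________XX__XX

Derivation:
r0=0: X
r1=1: XX
r2=10: X_X
r3=11: XXXX
r4=100: X___X
r5=101: XX__XX
r6=110: X_X_X_X
r7=111: XXXXXXXX
r8=1000: X_______X
r9=1001: XX______XX
r10=1010: X_X_____X_X
r11=1011: XXXX____XXXX
r12=1100: X___X___X___X
r13=1101: XX__XX__XX__XX
r14=1110: X_X_X_X_X_X_X_X
r15=1111: XXXXXXXXXXXXXXXX
r16=10000: X_______________X
r17=10001: XX______________XX
r18=10010: X_X_____________X_X
r19=10011: XXXX____________XXXX
r20=10100: X___X___________X___X
r21=10101: XX__XX__________XX__XX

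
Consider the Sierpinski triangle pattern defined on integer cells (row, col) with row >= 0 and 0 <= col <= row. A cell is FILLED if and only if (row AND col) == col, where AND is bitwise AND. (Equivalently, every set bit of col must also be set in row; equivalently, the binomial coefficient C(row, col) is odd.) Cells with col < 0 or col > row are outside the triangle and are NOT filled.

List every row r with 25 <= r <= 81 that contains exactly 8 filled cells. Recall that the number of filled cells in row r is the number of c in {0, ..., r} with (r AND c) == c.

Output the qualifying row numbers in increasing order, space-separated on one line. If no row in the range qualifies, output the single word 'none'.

Row r has 2^popcount(r) filled cells, so we need popcount(r) = log2(8) = 3.
Scan r = 25..81 and keep those with exactly 3 one-bits:
r=25=11001 popcount=3 -> KEEP
r=26=11010 popcount=3 -> KEEP
r=27=11011 popcount=4 -> skip
r=28=11100 popcount=3 -> KEEP
r=29=11101 popcount=4 -> skip
r=30=11110 popcount=4 -> skip
r=31=11111 popcount=5 -> skip
r=32=100000 popcount=1 -> skip
r=33=100001 popcount=2 -> skip
r=34=100010 popcount=2 -> skip
r=35=100011 popcount=3 -> KEEP
r=36=100100 popcount=2 -> skip
r=37=100101 popcount=3 -> KEEP
r=38=100110 popcount=3 -> KEEP
r=39=100111 popcount=4 -> skip
r=40=101000 popcount=2 -> skip
r=41=101001 popcount=3 -> KEEP
r=42=101010 popcount=3 -> KEEP
r=43=101011 popcount=4 -> skip
r=44=101100 popcount=3 -> KEEP
r=45=101101 popcount=4 -> skip
r=46=101110 popcount=4 -> skip
r=47=101111 popcount=5 -> skip
r=48=110000 popcount=2 -> skip
r=49=110001 popcount=3 -> KEEP
r=50=110010 popcount=3 -> KEEP
r=51=110011 popcount=4 -> skip
r=52=110100 popcount=3 -> KEEP
r=53=110101 popcount=4 -> skip
r=54=110110 popcount=4 -> skip
r=55=110111 popcount=5 -> skip
r=56=111000 popcount=3 -> KEEP
r=57=111001 popcount=4 -> skip
r=58=111010 popcount=4 -> skip
r=59=111011 popcount=5 -> skip
r=60=111100 popcount=4 -> skip
r=61=111101 popcount=5 -> skip
r=62=111110 popcount=5 -> skip
r=63=111111 popcount=6 -> skip
r=64=1000000 popcount=1 -> skip
r=65=1000001 popcount=2 -> skip
r=66=1000010 popcount=2 -> skip
r=67=1000011 popcount=3 -> KEEP
r=68=1000100 popcount=2 -> skip
r=69=1000101 popcount=3 -> KEEP
r=70=1000110 popcount=3 -> KEEP
r=71=1000111 popcount=4 -> skip
r=72=1001000 popcount=2 -> skip
r=73=1001001 popcount=3 -> KEEP
r=74=1001010 popcount=3 -> KEEP
r=75=1001011 popcount=4 -> skip
r=76=1001100 popcount=3 -> KEEP
r=77=1001101 popcount=4 -> skip
r=78=1001110 popcount=4 -> skip
r=79=1001111 popcount=5 -> skip
r=80=1010000 popcount=2 -> skip
r=81=1010001 popcount=3 -> KEEP
Kept rows: 25 26 28 35 37 38 41 42 44 49 50 52 56 67 69 70 73 74 76 81

Answer: 25 26 28 35 37 38 41 42 44 49 50 52 56 67 69 70 73 74 76 81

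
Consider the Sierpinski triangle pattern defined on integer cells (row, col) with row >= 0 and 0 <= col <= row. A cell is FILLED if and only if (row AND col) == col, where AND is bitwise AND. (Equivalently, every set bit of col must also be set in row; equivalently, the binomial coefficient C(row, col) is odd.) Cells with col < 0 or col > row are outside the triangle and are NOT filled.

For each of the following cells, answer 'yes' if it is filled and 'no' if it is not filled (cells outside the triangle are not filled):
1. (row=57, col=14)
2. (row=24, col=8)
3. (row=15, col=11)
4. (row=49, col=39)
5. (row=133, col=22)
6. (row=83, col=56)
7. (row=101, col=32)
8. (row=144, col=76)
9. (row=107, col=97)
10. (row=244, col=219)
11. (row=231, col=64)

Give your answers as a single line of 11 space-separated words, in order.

Answer: no yes yes no no no yes no yes no yes

Derivation:
(57,14): row=0b111001, col=0b1110, row AND col = 0b1000 = 8; 8 != 14 -> empty
(24,8): row=0b11000, col=0b1000, row AND col = 0b1000 = 8; 8 == 8 -> filled
(15,11): row=0b1111, col=0b1011, row AND col = 0b1011 = 11; 11 == 11 -> filled
(49,39): row=0b110001, col=0b100111, row AND col = 0b100001 = 33; 33 != 39 -> empty
(133,22): row=0b10000101, col=0b10110, row AND col = 0b100 = 4; 4 != 22 -> empty
(83,56): row=0b1010011, col=0b111000, row AND col = 0b10000 = 16; 16 != 56 -> empty
(101,32): row=0b1100101, col=0b100000, row AND col = 0b100000 = 32; 32 == 32 -> filled
(144,76): row=0b10010000, col=0b1001100, row AND col = 0b0 = 0; 0 != 76 -> empty
(107,97): row=0b1101011, col=0b1100001, row AND col = 0b1100001 = 97; 97 == 97 -> filled
(244,219): row=0b11110100, col=0b11011011, row AND col = 0b11010000 = 208; 208 != 219 -> empty
(231,64): row=0b11100111, col=0b1000000, row AND col = 0b1000000 = 64; 64 == 64 -> filled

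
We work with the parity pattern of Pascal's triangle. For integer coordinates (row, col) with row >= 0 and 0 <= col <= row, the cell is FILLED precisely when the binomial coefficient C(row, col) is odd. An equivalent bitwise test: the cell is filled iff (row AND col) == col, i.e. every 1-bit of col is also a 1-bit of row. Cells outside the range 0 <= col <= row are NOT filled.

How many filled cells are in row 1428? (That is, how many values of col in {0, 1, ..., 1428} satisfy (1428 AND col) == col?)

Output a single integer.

Answer: 32

Derivation:
1428 in binary = 10110010100
popcount(1428) = number of 1-bits in 10110010100 = 5
A col c satisfies (1428 AND c) == c iff every set bit of c is also set in 1428; each of the 5 set bits of 1428 can independently be on or off in c.
count = 2^5 = 32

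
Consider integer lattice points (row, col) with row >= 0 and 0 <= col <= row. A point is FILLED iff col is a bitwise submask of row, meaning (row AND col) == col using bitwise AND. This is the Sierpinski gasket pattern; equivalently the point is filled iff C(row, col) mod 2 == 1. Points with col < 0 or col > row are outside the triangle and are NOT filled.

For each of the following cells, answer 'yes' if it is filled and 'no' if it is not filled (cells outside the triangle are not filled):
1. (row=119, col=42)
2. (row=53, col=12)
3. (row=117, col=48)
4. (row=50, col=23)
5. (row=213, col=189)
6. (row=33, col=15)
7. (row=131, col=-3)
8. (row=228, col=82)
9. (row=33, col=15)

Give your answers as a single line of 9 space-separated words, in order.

Answer: no no yes no no no no no no

Derivation:
(119,42): row=0b1110111, col=0b101010, row AND col = 0b100010 = 34; 34 != 42 -> empty
(53,12): row=0b110101, col=0b1100, row AND col = 0b100 = 4; 4 != 12 -> empty
(117,48): row=0b1110101, col=0b110000, row AND col = 0b110000 = 48; 48 == 48 -> filled
(50,23): row=0b110010, col=0b10111, row AND col = 0b10010 = 18; 18 != 23 -> empty
(213,189): row=0b11010101, col=0b10111101, row AND col = 0b10010101 = 149; 149 != 189 -> empty
(33,15): row=0b100001, col=0b1111, row AND col = 0b1 = 1; 1 != 15 -> empty
(131,-3): col outside [0, 131] -> not filled
(228,82): row=0b11100100, col=0b1010010, row AND col = 0b1000000 = 64; 64 != 82 -> empty
(33,15): row=0b100001, col=0b1111, row AND col = 0b1 = 1; 1 != 15 -> empty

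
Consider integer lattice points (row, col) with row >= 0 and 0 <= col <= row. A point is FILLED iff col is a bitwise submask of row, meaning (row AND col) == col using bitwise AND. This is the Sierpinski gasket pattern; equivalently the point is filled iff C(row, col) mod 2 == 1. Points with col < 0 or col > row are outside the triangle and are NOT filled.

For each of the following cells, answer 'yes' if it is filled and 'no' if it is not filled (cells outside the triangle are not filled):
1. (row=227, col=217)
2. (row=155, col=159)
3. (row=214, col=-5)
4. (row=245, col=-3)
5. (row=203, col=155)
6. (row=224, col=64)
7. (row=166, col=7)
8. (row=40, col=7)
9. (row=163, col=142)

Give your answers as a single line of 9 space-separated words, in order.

(227,217): row=0b11100011, col=0b11011001, row AND col = 0b11000001 = 193; 193 != 217 -> empty
(155,159): col outside [0, 155] -> not filled
(214,-5): col outside [0, 214] -> not filled
(245,-3): col outside [0, 245] -> not filled
(203,155): row=0b11001011, col=0b10011011, row AND col = 0b10001011 = 139; 139 != 155 -> empty
(224,64): row=0b11100000, col=0b1000000, row AND col = 0b1000000 = 64; 64 == 64 -> filled
(166,7): row=0b10100110, col=0b111, row AND col = 0b110 = 6; 6 != 7 -> empty
(40,7): row=0b101000, col=0b111, row AND col = 0b0 = 0; 0 != 7 -> empty
(163,142): row=0b10100011, col=0b10001110, row AND col = 0b10000010 = 130; 130 != 142 -> empty

Answer: no no no no no yes no no no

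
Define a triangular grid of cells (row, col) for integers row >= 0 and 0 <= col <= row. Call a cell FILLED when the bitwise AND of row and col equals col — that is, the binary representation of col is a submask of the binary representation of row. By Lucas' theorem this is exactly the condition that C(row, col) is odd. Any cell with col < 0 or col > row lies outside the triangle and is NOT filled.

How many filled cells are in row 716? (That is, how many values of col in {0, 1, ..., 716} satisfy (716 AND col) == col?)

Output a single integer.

Answer: 32

Derivation:
716 in binary = 1011001100
popcount(716) = number of 1-bits in 1011001100 = 5
A col c satisfies (716 AND c) == c iff every set bit of c is also set in 716; each of the 5 set bits of 716 can independently be on or off in c.
count = 2^5 = 32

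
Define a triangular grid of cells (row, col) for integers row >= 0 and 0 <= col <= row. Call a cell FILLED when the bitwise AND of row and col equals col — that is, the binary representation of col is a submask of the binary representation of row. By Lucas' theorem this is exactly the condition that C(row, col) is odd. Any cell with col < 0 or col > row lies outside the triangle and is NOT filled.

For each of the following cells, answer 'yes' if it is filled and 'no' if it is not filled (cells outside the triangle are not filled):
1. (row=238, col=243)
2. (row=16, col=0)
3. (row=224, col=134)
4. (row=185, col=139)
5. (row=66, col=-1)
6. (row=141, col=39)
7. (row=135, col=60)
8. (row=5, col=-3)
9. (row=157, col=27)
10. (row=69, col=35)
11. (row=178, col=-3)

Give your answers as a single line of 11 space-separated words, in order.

(238,243): col outside [0, 238] -> not filled
(16,0): row=0b10000, col=0b0, row AND col = 0b0 = 0; 0 == 0 -> filled
(224,134): row=0b11100000, col=0b10000110, row AND col = 0b10000000 = 128; 128 != 134 -> empty
(185,139): row=0b10111001, col=0b10001011, row AND col = 0b10001001 = 137; 137 != 139 -> empty
(66,-1): col outside [0, 66] -> not filled
(141,39): row=0b10001101, col=0b100111, row AND col = 0b101 = 5; 5 != 39 -> empty
(135,60): row=0b10000111, col=0b111100, row AND col = 0b100 = 4; 4 != 60 -> empty
(5,-3): col outside [0, 5] -> not filled
(157,27): row=0b10011101, col=0b11011, row AND col = 0b11001 = 25; 25 != 27 -> empty
(69,35): row=0b1000101, col=0b100011, row AND col = 0b1 = 1; 1 != 35 -> empty
(178,-3): col outside [0, 178] -> not filled

Answer: no yes no no no no no no no no no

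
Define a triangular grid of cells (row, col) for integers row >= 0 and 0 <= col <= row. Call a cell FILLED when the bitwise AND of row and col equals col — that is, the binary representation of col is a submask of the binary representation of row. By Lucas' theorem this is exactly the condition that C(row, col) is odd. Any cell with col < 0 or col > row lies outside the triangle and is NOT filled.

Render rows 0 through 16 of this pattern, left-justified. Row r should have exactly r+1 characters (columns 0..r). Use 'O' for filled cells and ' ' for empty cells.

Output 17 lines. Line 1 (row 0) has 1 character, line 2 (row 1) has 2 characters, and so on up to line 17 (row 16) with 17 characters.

Answer: O
OO
O O
OOOO
O   O
OO  OO
O O O O
OOOOOOOO
O       O
OO      OO
O O     O O
OOOO    OOOO
O   O   O   O
OO  OO  OO  OO
O O O O O O O O
OOOOOOOOOOOOOOOO
O               O

Derivation:
r0=0: O
r1=1: OO
r2=10: O O
r3=11: OOOO
r4=100: O   O
r5=101: OO  OO
r6=110: O O O O
r7=111: OOOOOOOO
r8=1000: O       O
r9=1001: OO      OO
r10=1010: O O     O O
r11=1011: OOOO    OOOO
r12=1100: O   O   O   O
r13=1101: OO  OO  OO  OO
r14=1110: O O O O O O O O
r15=1111: OOOOOOOOOOOOOOOO
r16=10000: O               O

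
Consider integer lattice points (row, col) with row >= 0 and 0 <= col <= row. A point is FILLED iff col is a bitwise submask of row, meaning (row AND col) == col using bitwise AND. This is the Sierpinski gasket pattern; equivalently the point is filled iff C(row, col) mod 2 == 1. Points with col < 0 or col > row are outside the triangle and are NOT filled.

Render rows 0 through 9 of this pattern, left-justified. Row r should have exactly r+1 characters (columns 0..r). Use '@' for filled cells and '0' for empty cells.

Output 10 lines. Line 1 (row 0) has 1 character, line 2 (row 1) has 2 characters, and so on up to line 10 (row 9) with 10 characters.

r0=0: @
r1=1: @@
r2=10: @0@
r3=11: @@@@
r4=100: @000@
r5=101: @@00@@
r6=110: @0@0@0@
r7=111: @@@@@@@@
r8=1000: @0000000@
r9=1001: @@000000@@

Answer: @
@@
@0@
@@@@
@000@
@@00@@
@0@0@0@
@@@@@@@@
@0000000@
@@000000@@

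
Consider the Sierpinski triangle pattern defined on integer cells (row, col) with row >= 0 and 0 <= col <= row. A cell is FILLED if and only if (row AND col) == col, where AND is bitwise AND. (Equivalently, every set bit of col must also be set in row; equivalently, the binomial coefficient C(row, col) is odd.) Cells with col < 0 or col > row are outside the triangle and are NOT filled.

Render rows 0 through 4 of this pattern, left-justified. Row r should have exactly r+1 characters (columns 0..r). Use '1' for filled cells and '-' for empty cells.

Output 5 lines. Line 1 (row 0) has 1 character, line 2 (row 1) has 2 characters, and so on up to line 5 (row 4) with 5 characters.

r0=0: 1
r1=1: 11
r2=10: 1-1
r3=11: 1111
r4=100: 1---1

Answer: 1
11
1-1
1111
1---1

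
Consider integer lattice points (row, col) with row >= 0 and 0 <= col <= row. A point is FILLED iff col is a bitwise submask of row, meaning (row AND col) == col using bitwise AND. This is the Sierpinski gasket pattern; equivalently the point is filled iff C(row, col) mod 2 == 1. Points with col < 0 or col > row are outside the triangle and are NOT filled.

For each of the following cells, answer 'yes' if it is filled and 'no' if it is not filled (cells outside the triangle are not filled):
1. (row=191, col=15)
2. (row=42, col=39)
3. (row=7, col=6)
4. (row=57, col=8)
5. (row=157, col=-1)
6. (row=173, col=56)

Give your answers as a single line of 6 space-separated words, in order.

Answer: yes no yes yes no no

Derivation:
(191,15): row=0b10111111, col=0b1111, row AND col = 0b1111 = 15; 15 == 15 -> filled
(42,39): row=0b101010, col=0b100111, row AND col = 0b100010 = 34; 34 != 39 -> empty
(7,6): row=0b111, col=0b110, row AND col = 0b110 = 6; 6 == 6 -> filled
(57,8): row=0b111001, col=0b1000, row AND col = 0b1000 = 8; 8 == 8 -> filled
(157,-1): col outside [0, 157] -> not filled
(173,56): row=0b10101101, col=0b111000, row AND col = 0b101000 = 40; 40 != 56 -> empty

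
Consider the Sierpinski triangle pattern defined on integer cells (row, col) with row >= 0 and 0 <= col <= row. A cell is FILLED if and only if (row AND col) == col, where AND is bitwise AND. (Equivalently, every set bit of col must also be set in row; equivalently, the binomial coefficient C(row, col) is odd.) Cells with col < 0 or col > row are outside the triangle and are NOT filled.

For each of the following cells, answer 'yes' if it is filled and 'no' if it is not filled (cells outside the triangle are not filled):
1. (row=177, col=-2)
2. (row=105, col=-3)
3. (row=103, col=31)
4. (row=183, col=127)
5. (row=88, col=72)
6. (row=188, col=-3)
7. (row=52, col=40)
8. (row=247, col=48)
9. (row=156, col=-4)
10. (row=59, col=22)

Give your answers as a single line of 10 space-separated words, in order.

Answer: no no no no yes no no yes no no

Derivation:
(177,-2): col outside [0, 177] -> not filled
(105,-3): col outside [0, 105] -> not filled
(103,31): row=0b1100111, col=0b11111, row AND col = 0b111 = 7; 7 != 31 -> empty
(183,127): row=0b10110111, col=0b1111111, row AND col = 0b110111 = 55; 55 != 127 -> empty
(88,72): row=0b1011000, col=0b1001000, row AND col = 0b1001000 = 72; 72 == 72 -> filled
(188,-3): col outside [0, 188] -> not filled
(52,40): row=0b110100, col=0b101000, row AND col = 0b100000 = 32; 32 != 40 -> empty
(247,48): row=0b11110111, col=0b110000, row AND col = 0b110000 = 48; 48 == 48 -> filled
(156,-4): col outside [0, 156] -> not filled
(59,22): row=0b111011, col=0b10110, row AND col = 0b10010 = 18; 18 != 22 -> empty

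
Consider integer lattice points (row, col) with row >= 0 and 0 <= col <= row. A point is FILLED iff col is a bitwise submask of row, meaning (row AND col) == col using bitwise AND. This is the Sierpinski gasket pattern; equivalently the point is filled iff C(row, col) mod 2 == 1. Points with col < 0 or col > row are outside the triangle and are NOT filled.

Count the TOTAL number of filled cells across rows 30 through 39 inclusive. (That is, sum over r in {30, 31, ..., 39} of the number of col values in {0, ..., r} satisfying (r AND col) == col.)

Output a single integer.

r30=11110 pc4: +16 =16
r31=11111 pc5: +32 =48
r32=100000 pc1: +2 =50
r33=100001 pc2: +4 =54
r34=100010 pc2: +4 =58
r35=100011 pc3: +8 =66
r36=100100 pc2: +4 =70
r37=100101 pc3: +8 =78
r38=100110 pc3: +8 =86
r39=100111 pc4: +16 =102

Answer: 102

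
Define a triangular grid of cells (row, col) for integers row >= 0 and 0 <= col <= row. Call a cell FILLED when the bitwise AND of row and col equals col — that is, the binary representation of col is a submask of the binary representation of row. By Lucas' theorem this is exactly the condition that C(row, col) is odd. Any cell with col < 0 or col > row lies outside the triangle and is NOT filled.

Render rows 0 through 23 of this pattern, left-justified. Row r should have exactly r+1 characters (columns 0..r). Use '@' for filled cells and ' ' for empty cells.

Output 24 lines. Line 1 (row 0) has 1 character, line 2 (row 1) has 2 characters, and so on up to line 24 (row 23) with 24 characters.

r0=0: @
r1=1: @@
r2=10: @ @
r3=11: @@@@
r4=100: @   @
r5=101: @@  @@
r6=110: @ @ @ @
r7=111: @@@@@@@@
r8=1000: @       @
r9=1001: @@      @@
r10=1010: @ @     @ @
r11=1011: @@@@    @@@@
r12=1100: @   @   @   @
r13=1101: @@  @@  @@  @@
r14=1110: @ @ @ @ @ @ @ @
r15=1111: @@@@@@@@@@@@@@@@
r16=10000: @               @
r17=10001: @@              @@
r18=10010: @ @             @ @
r19=10011: @@@@            @@@@
r20=10100: @   @           @   @
r21=10101: @@  @@          @@  @@
r22=10110: @ @ @ @         @ @ @ @
r23=10111: @@@@@@@@        @@@@@@@@

Answer: @
@@
@ @
@@@@
@   @
@@  @@
@ @ @ @
@@@@@@@@
@       @
@@      @@
@ @     @ @
@@@@    @@@@
@   @   @   @
@@  @@  @@  @@
@ @ @ @ @ @ @ @
@@@@@@@@@@@@@@@@
@               @
@@              @@
@ @             @ @
@@@@            @@@@
@   @           @   @
@@  @@          @@  @@
@ @ @ @         @ @ @ @
@@@@@@@@        @@@@@@@@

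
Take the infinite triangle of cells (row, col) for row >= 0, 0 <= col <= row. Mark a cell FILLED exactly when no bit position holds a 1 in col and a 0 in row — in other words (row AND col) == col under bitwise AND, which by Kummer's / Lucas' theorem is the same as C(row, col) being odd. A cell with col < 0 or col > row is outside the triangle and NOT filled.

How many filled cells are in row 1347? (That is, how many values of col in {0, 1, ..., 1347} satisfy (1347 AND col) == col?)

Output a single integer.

Answer: 32

Derivation:
1347 in binary = 10101000011
popcount(1347) = number of 1-bits in 10101000011 = 5
A col c satisfies (1347 AND c) == c iff every set bit of c is also set in 1347; each of the 5 set bits of 1347 can independently be on or off in c.
count = 2^5 = 32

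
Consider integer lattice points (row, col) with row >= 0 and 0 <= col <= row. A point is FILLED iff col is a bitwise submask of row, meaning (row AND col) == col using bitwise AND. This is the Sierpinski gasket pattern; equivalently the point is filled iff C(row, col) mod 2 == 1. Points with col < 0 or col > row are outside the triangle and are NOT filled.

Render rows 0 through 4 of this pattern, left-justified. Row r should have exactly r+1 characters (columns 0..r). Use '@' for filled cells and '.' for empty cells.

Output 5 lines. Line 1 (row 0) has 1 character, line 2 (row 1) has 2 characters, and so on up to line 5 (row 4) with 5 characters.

Answer: @
@@
@.@
@@@@
@...@

Derivation:
r0=0: @
r1=1: @@
r2=10: @.@
r3=11: @@@@
r4=100: @...@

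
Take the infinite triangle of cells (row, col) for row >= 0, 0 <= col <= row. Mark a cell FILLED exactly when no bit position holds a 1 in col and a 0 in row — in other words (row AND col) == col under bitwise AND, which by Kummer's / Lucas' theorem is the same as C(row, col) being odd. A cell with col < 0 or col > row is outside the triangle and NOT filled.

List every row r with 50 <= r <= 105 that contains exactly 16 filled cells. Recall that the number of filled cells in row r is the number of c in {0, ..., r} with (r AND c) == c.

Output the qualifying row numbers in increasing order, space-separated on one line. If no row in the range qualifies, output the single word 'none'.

Row r has 2^popcount(r) filled cells, so we need popcount(r) = log2(16) = 4.
Scan r = 50..105 and keep those with exactly 4 one-bits:
r=50=110010 popcount=3 -> skip
r=51=110011 popcount=4 -> KEEP
r=52=110100 popcount=3 -> skip
r=53=110101 popcount=4 -> KEEP
r=54=110110 popcount=4 -> KEEP
r=55=110111 popcount=5 -> skip
r=56=111000 popcount=3 -> skip
r=57=111001 popcount=4 -> KEEP
r=58=111010 popcount=4 -> KEEP
r=59=111011 popcount=5 -> skip
r=60=111100 popcount=4 -> KEEP
r=61=111101 popcount=5 -> skip
r=62=111110 popcount=5 -> skip
r=63=111111 popcount=6 -> skip
r=64=1000000 popcount=1 -> skip
r=65=1000001 popcount=2 -> skip
r=66=1000010 popcount=2 -> skip
r=67=1000011 popcount=3 -> skip
r=68=1000100 popcount=2 -> skip
r=69=1000101 popcount=3 -> skip
r=70=1000110 popcount=3 -> skip
r=71=1000111 popcount=4 -> KEEP
r=72=1001000 popcount=2 -> skip
r=73=1001001 popcount=3 -> skip
r=74=1001010 popcount=3 -> skip
r=75=1001011 popcount=4 -> KEEP
r=76=1001100 popcount=3 -> skip
r=77=1001101 popcount=4 -> KEEP
r=78=1001110 popcount=4 -> KEEP
r=79=1001111 popcount=5 -> skip
r=80=1010000 popcount=2 -> skip
r=81=1010001 popcount=3 -> skip
r=82=1010010 popcount=3 -> skip
r=83=1010011 popcount=4 -> KEEP
r=84=1010100 popcount=3 -> skip
r=85=1010101 popcount=4 -> KEEP
r=86=1010110 popcount=4 -> KEEP
r=87=1010111 popcount=5 -> skip
r=88=1011000 popcount=3 -> skip
r=89=1011001 popcount=4 -> KEEP
r=90=1011010 popcount=4 -> KEEP
r=91=1011011 popcount=5 -> skip
r=92=1011100 popcount=4 -> KEEP
r=93=1011101 popcount=5 -> skip
r=94=1011110 popcount=5 -> skip
r=95=1011111 popcount=6 -> skip
r=96=1100000 popcount=2 -> skip
r=97=1100001 popcount=3 -> skip
r=98=1100010 popcount=3 -> skip
r=99=1100011 popcount=4 -> KEEP
r=100=1100100 popcount=3 -> skip
r=101=1100101 popcount=4 -> KEEP
r=102=1100110 popcount=4 -> KEEP
r=103=1100111 popcount=5 -> skip
r=104=1101000 popcount=3 -> skip
r=105=1101001 popcount=4 -> KEEP
Kept rows: 51 53 54 57 58 60 71 75 77 78 83 85 86 89 90 92 99 101 102 105

Answer: 51 53 54 57 58 60 71 75 77 78 83 85 86 89 90 92 99 101 102 105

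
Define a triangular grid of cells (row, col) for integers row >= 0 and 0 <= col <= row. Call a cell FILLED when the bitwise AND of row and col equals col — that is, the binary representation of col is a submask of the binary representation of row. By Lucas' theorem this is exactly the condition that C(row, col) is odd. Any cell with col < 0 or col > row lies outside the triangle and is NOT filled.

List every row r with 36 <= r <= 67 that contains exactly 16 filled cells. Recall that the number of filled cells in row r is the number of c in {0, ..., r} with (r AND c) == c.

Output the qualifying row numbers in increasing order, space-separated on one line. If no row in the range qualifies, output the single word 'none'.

Answer: 39 43 45 46 51 53 54 57 58 60

Derivation:
Row r has 2^popcount(r) filled cells, so we need popcount(r) = log2(16) = 4.
Scan r = 36..67 and keep those with exactly 4 one-bits:
r=36=100100 popcount=2 -> skip
r=37=100101 popcount=3 -> skip
r=38=100110 popcount=3 -> skip
r=39=100111 popcount=4 -> KEEP
r=40=101000 popcount=2 -> skip
r=41=101001 popcount=3 -> skip
r=42=101010 popcount=3 -> skip
r=43=101011 popcount=4 -> KEEP
r=44=101100 popcount=3 -> skip
r=45=101101 popcount=4 -> KEEP
r=46=101110 popcount=4 -> KEEP
r=47=101111 popcount=5 -> skip
r=48=110000 popcount=2 -> skip
r=49=110001 popcount=3 -> skip
r=50=110010 popcount=3 -> skip
r=51=110011 popcount=4 -> KEEP
r=52=110100 popcount=3 -> skip
r=53=110101 popcount=4 -> KEEP
r=54=110110 popcount=4 -> KEEP
r=55=110111 popcount=5 -> skip
r=56=111000 popcount=3 -> skip
r=57=111001 popcount=4 -> KEEP
r=58=111010 popcount=4 -> KEEP
r=59=111011 popcount=5 -> skip
r=60=111100 popcount=4 -> KEEP
r=61=111101 popcount=5 -> skip
r=62=111110 popcount=5 -> skip
r=63=111111 popcount=6 -> skip
r=64=1000000 popcount=1 -> skip
r=65=1000001 popcount=2 -> skip
r=66=1000010 popcount=2 -> skip
r=67=1000011 popcount=3 -> skip
Kept rows: 39 43 45 46 51 53 54 57 58 60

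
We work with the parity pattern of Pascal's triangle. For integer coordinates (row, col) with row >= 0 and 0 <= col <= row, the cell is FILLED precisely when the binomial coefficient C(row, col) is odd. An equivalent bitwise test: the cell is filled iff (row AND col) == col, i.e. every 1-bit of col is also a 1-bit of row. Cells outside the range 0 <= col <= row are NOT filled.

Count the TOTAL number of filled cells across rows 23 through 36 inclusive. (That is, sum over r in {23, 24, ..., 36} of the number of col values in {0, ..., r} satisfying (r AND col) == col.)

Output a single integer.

r23=10111 pc4: +16 =16
r24=11000 pc2: +4 =20
r25=11001 pc3: +8 =28
r26=11010 pc3: +8 =36
r27=11011 pc4: +16 =52
r28=11100 pc3: +8 =60
r29=11101 pc4: +16 =76
r30=11110 pc4: +16 =92
r31=11111 pc5: +32 =124
r32=100000 pc1: +2 =126
r33=100001 pc2: +4 =130
r34=100010 pc2: +4 =134
r35=100011 pc3: +8 =142
r36=100100 pc2: +4 =146

Answer: 146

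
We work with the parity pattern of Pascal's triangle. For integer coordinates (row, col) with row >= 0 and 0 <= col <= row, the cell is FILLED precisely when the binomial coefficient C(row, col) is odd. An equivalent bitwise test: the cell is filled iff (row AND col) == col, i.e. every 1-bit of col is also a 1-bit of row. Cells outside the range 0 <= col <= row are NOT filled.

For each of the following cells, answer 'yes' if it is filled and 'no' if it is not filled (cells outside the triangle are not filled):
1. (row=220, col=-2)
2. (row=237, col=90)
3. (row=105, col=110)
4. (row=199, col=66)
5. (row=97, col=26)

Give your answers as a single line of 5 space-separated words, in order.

Answer: no no no yes no

Derivation:
(220,-2): col outside [0, 220] -> not filled
(237,90): row=0b11101101, col=0b1011010, row AND col = 0b1001000 = 72; 72 != 90 -> empty
(105,110): col outside [0, 105] -> not filled
(199,66): row=0b11000111, col=0b1000010, row AND col = 0b1000010 = 66; 66 == 66 -> filled
(97,26): row=0b1100001, col=0b11010, row AND col = 0b0 = 0; 0 != 26 -> empty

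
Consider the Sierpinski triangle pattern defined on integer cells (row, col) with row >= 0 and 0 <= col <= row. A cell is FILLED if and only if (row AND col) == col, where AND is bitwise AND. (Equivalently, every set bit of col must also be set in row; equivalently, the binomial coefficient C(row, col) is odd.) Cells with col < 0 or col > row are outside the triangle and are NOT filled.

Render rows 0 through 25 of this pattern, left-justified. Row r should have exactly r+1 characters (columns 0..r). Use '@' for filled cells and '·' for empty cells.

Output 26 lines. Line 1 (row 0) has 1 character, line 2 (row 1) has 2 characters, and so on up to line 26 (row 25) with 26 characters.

Answer: @
@@
@·@
@@@@
@···@
@@··@@
@·@·@·@
@@@@@@@@
@·······@
@@······@@
@·@·····@·@
@@@@····@@@@
@···@···@···@
@@··@@··@@··@@
@·@·@·@·@·@·@·@
@@@@@@@@@@@@@@@@
@···············@
@@··············@@
@·@·············@·@
@@@@············@@@@
@···@···········@···@
@@··@@··········@@··@@
@·@·@·@·········@·@·@·@
@@@@@@@@········@@@@@@@@
@·······@·······@·······@
@@······@@······@@······@@

Derivation:
r0=0: @
r1=1: @@
r2=10: @·@
r3=11: @@@@
r4=100: @···@
r5=101: @@··@@
r6=110: @·@·@·@
r7=111: @@@@@@@@
r8=1000: @·······@
r9=1001: @@······@@
r10=1010: @·@·····@·@
r11=1011: @@@@····@@@@
r12=1100: @···@···@···@
r13=1101: @@··@@··@@··@@
r14=1110: @·@·@·@·@·@·@·@
r15=1111: @@@@@@@@@@@@@@@@
r16=10000: @···············@
r17=10001: @@··············@@
r18=10010: @·@·············@·@
r19=10011: @@@@············@@@@
r20=10100: @···@···········@···@
r21=10101: @@··@@··········@@··@@
r22=10110: @·@·@·@·········@·@·@·@
r23=10111: @@@@@@@@········@@@@@@@@
r24=11000: @·······@·······@·······@
r25=11001: @@······@@······@@······@@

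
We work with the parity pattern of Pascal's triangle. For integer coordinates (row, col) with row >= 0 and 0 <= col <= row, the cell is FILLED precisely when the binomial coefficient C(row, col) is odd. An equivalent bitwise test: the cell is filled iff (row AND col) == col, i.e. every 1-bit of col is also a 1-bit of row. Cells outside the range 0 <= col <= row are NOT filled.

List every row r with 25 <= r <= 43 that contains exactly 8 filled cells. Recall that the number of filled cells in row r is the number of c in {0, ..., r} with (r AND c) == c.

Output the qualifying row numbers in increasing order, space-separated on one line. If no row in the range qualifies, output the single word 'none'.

Row r has 2^popcount(r) filled cells, so we need popcount(r) = log2(8) = 3.
Scan r = 25..43 and keep those with exactly 3 one-bits:
r=25=11001 popcount=3 -> KEEP
r=26=11010 popcount=3 -> KEEP
r=27=11011 popcount=4 -> skip
r=28=11100 popcount=3 -> KEEP
r=29=11101 popcount=4 -> skip
r=30=11110 popcount=4 -> skip
r=31=11111 popcount=5 -> skip
r=32=100000 popcount=1 -> skip
r=33=100001 popcount=2 -> skip
r=34=100010 popcount=2 -> skip
r=35=100011 popcount=3 -> KEEP
r=36=100100 popcount=2 -> skip
r=37=100101 popcount=3 -> KEEP
r=38=100110 popcount=3 -> KEEP
r=39=100111 popcount=4 -> skip
r=40=101000 popcount=2 -> skip
r=41=101001 popcount=3 -> KEEP
r=42=101010 popcount=3 -> KEEP
r=43=101011 popcount=4 -> skip
Kept rows: 25 26 28 35 37 38 41 42

Answer: 25 26 28 35 37 38 41 42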